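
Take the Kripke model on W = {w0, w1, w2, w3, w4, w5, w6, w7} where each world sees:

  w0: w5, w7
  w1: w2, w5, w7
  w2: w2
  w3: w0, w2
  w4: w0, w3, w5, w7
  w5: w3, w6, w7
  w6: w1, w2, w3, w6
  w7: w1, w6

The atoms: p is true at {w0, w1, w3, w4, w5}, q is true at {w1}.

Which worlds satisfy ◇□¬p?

{w1, w2, w3, w6}

w0: successors {w5, w7}; □¬p there: w5:F, w7:F. ✗
w1: successors {w2, w5, w7}; □¬p there: w2:T, w5:F, w7:F. ✓
w2: successors {w2}; □¬p there: w2:T. ✓
w3: successors {w0, w2}; □¬p there: w0:F, w2:T. ✓
w4: successors {w0, w3, w5, w7}; □¬p there: w0:F, w3:F, w5:F, w7:F. ✗
w5: successors {w3, w6, w7}; □¬p there: w3:F, w6:F, w7:F. ✗
w6: successors {w1, w2, w3, w6}; □¬p there: w1:F, w2:T, w3:F, w6:F. ✓
w7: successors {w1, w6}; □¬p there: w1:F, w6:F. ✗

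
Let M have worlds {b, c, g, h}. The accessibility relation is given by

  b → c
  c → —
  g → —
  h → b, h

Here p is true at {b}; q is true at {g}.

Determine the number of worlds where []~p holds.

3

b: successors {c}; ~p there: c:T. ✓
c: no successors, so []~p holds vacuously. ✓
g: no successors, so []~p holds vacuously. ✓
h: successors {b, h}; ~p there: b:F, h:T. ✗
Satisfying worlds: {b, c, g}.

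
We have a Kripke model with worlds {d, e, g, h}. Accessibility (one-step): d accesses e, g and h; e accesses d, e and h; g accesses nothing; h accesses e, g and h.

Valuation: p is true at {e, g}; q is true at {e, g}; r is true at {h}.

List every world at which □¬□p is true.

d: successors {e, g, h}; ¬□p there: e:T, g:F, h:T. ✗
e: successors {d, e, h}; ¬□p there: d:T, e:T, h:T. ✓
g: no successors, so □¬□p holds vacuously. ✓
h: successors {e, g, h}; ¬□p there: e:T, g:F, h:T. ✗

{e, g}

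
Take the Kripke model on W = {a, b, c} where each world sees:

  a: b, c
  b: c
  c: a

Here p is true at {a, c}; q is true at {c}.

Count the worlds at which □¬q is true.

a: successors {b, c}; ¬q there: b:T, c:F. ✗
b: successors {c}; ¬q there: c:F. ✗
c: successors {a}; ¬q there: a:T. ✓
Satisfying worlds: {c}.

1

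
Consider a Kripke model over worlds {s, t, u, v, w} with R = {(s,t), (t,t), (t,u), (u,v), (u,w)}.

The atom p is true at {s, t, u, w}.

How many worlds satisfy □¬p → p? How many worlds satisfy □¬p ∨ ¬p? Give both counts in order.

For □¬p → p:
s: □¬p is F, p is T. ✓
t: □¬p is F, p is T. ✓
u: □¬p is F, p is T. ✓
v: □¬p is T, p is F. ✗
w: □¬p is T, p is T. ✓
— 4 worlds.
For □¬p ∨ ¬p:
s: □¬p is F, ¬p is F. ✗
t: □¬p is F, ¬p is F. ✗
u: □¬p is F, ¬p is F. ✗
v: □¬p is T, ¬p is T. ✓
w: □¬p is T, ¬p is F. ✓
— 2 worlds.

4 and 2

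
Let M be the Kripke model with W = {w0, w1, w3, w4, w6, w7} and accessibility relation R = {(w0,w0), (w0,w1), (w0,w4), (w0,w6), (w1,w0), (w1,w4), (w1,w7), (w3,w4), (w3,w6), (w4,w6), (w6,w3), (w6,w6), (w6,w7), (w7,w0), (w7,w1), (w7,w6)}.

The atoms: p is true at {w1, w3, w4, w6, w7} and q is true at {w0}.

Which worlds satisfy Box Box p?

w0: successors {w0, w1, w4, w6}; Box p there: w0:F, w1:F, w4:T, w6:T. ✗
w1: successors {w0, w4, w7}; Box p there: w0:F, w4:T, w7:F. ✗
w3: successors {w4, w6}; Box p there: w4:T, w6:T. ✓
w4: successors {w6}; Box p there: w6:T. ✓
w6: successors {w3, w6, w7}; Box p there: w3:T, w6:T, w7:F. ✗
w7: successors {w0, w1, w6}; Box p there: w0:F, w1:F, w6:T. ✗

{w3, w4}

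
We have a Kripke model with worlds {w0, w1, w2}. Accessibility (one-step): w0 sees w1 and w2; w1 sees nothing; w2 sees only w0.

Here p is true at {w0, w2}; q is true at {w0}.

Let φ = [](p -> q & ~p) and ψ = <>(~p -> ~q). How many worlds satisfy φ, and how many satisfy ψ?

1 and 2

For [](p -> q & ~p):
w0: successors {w1, w2}; p -> q & ~p there: w1:T, w2:F. ✗
w1: no successors, so [](p -> q & ~p) holds vacuously. ✓
w2: successors {w0}; p -> q & ~p there: w0:F. ✗
— 1 world.
For <>(~p -> ~q):
w0: successors {w1, w2}; ~p -> ~q there: w1:T, w2:T. ✓
w1: no successors, so <>(~p -> ~q) fails. ✗
w2: successors {w0}; ~p -> ~q there: w0:T. ✓
— 2 worlds.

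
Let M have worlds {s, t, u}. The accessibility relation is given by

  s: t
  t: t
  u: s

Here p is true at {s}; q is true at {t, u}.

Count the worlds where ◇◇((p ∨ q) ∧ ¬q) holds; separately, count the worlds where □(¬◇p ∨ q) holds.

For ◇◇((p ∨ q) ∧ ¬q):
s: successors {t}; ◇((p ∨ q) ∧ ¬q) there: t:F. ✗
t: successors {t}; ◇((p ∨ q) ∧ ¬q) there: t:F. ✗
u: successors {s}; ◇((p ∨ q) ∧ ¬q) there: s:F. ✗
— 0 worlds.
For □(¬◇p ∨ q):
s: successors {t}; ¬◇p ∨ q there: t:T. ✓
t: successors {t}; ¬◇p ∨ q there: t:T. ✓
u: successors {s}; ¬◇p ∨ q there: s:T. ✓
— 3 worlds.

0 and 3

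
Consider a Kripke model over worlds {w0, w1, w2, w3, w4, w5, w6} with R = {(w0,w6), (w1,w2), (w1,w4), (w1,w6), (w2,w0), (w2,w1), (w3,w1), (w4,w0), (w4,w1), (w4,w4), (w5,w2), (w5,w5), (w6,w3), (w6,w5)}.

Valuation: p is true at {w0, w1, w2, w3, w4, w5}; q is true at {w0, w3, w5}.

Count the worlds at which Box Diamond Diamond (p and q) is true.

w0: successors {w6}; Diamond Diamond (p and q) there: w6:T. ✓
w1: successors {w2, w4, w6}; Diamond Diamond (p and q) there: w2:F, w4:T, w6:T. ✗
w2: successors {w0, w1}; Diamond Diamond (p and q) there: w0:T, w1:T. ✓
w3: successors {w1}; Diamond Diamond (p and q) there: w1:T. ✓
w4: successors {w0, w1, w4}; Diamond Diamond (p and q) there: w0:T, w1:T, w4:T. ✓
w5: successors {w2, w5}; Diamond Diamond (p and q) there: w2:F, w5:T. ✗
w6: successors {w3, w5}; Diamond Diamond (p and q) there: w3:F, w5:T. ✗
Satisfying worlds: {w0, w2, w3, w4}.

4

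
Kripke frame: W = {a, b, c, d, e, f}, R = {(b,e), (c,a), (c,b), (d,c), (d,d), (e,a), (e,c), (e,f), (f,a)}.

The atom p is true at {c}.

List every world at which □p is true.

{a}

a: no successors, so □p holds vacuously. ✓
b: successors {e}; p there: e:F. ✗
c: successors {a, b}; p there: a:F, b:F. ✗
d: successors {c, d}; p there: c:T, d:F. ✗
e: successors {a, c, f}; p there: a:F, c:T, f:F. ✗
f: successors {a}; p there: a:F. ✗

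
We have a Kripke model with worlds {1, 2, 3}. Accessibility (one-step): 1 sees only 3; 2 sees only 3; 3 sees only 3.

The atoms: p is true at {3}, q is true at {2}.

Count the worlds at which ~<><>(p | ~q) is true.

0

1: <><>(p | ~q) is T. ✗
2: <><>(p | ~q) is T. ✗
3: <><>(p | ~q) is T. ✗
Satisfying worlds: ∅.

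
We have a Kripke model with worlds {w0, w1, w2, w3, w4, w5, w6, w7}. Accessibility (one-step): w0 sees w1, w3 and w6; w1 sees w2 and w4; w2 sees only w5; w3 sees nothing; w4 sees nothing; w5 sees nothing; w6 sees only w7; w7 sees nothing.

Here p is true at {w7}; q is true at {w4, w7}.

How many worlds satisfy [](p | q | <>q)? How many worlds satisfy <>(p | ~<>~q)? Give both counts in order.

5 and 4

For [](p | q | <>q):
w0: successors {w1, w3, w6}; p | q | <>q there: w1:T, w3:F, w6:T. ✗
w1: successors {w2, w4}; p | q | <>q there: w2:F, w4:T. ✗
w2: successors {w5}; p | q | <>q there: w5:F. ✗
w3: no successors, so [](p | q | <>q) holds vacuously. ✓
w4: no successors, so [](p | q | <>q) holds vacuously. ✓
w5: no successors, so [](p | q | <>q) holds vacuously. ✓
w6: successors {w7}; p | q | <>q there: w7:T. ✓
w7: no successors, so [](p | q | <>q) holds vacuously. ✓
— 5 worlds.
For <>(p | ~<>~q):
w0: successors {w1, w3, w6}; p | ~<>~q there: w1:F, w3:T, w6:T. ✓
w1: successors {w2, w4}; p | ~<>~q there: w2:F, w4:T. ✓
w2: successors {w5}; p | ~<>~q there: w5:T. ✓
w3: no successors, so <>(p | ~<>~q) fails. ✗
w4: no successors, so <>(p | ~<>~q) fails. ✗
w5: no successors, so <>(p | ~<>~q) fails. ✗
w6: successors {w7}; p | ~<>~q there: w7:T. ✓
w7: no successors, so <>(p | ~<>~q) fails. ✗
— 4 worlds.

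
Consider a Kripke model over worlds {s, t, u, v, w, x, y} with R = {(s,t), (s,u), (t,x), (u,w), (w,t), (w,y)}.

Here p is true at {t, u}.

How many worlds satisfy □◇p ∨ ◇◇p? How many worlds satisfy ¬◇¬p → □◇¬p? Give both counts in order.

For □◇p ∨ ◇◇p:
s: □◇p is F, ◇◇p is F. ✗
t: □◇p is F, ◇◇p is F. ✗
u: □◇p is T, ◇◇p is T. ✓
v: □◇p is T, ◇◇p is F. ✓
w: □◇p is F, ◇◇p is F. ✗
x: □◇p is T, ◇◇p is F. ✓
y: □◇p is T, ◇◇p is F. ✓
— 4 worlds.
For ¬◇¬p → □◇¬p:
s: ¬◇¬p is T, □◇¬p is T. ✓
t: ¬◇¬p is F, □◇¬p is F. ✓
u: ¬◇¬p is F, □◇¬p is T. ✓
v: ¬◇¬p is T, □◇¬p is T. ✓
w: ¬◇¬p is F, □◇¬p is F. ✓
x: ¬◇¬p is T, □◇¬p is T. ✓
y: ¬◇¬p is T, □◇¬p is T. ✓
— 7 worlds.

4 and 7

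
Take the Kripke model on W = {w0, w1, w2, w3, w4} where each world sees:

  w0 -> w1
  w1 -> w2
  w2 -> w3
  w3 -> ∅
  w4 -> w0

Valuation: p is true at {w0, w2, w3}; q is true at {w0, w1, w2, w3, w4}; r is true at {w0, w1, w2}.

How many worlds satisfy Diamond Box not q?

1

w0: successors {w1}; Box not q there: w1:F. ✗
w1: successors {w2}; Box not q there: w2:F. ✗
w2: successors {w3}; Box not q there: w3:T. ✓
w3: no successors, so Diamond Box not q fails. ✗
w4: successors {w0}; Box not q there: w0:F. ✗
Satisfying worlds: {w2}.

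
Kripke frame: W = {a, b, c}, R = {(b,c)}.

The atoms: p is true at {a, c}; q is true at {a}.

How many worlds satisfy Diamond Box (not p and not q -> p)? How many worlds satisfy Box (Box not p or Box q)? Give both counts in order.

1 and 3

For Diamond Box (not p and not q -> p):
a: no successors, so Diamond Box (not p and not q -> p) fails. ✗
b: successors {c}; Box (not p and not q -> p) there: c:T. ✓
c: no successors, so Diamond Box (not p and not q -> p) fails. ✗
— 1 world.
For Box (Box not p or Box q):
a: no successors, so Box (Box not p or Box q) holds vacuously. ✓
b: successors {c}; Box not p or Box q there: c:T. ✓
c: no successors, so Box (Box not p or Box q) holds vacuously. ✓
— 3 worlds.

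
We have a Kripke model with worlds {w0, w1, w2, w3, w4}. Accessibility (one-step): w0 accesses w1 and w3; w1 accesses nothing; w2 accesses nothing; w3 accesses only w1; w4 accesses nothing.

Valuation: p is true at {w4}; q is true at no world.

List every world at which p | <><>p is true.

{w4}

w0: p is F, <><>p is F. ✗
w1: p is F, <><>p is F. ✗
w2: p is F, <><>p is F. ✗
w3: p is F, <><>p is F. ✗
w4: p is T, <><>p is F. ✓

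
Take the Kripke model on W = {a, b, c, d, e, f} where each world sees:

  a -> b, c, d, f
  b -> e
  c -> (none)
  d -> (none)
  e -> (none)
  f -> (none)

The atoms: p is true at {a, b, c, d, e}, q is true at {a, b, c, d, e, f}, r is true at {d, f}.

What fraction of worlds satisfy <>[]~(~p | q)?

1/3

a: successors {b, c, d, f}; []~(~p | q) there: b:F, c:T, d:T, f:T. ✓
b: successors {e}; []~(~p | q) there: e:T. ✓
c: no successors, so <>[]~(~p | q) fails. ✗
d: no successors, so <>[]~(~p | q) fails. ✗
e: no successors, so <>[]~(~p | q) fails. ✗
f: no successors, so <>[]~(~p | q) fails. ✗
That's 2 of 6 worlds, so 2/6 = 1/3.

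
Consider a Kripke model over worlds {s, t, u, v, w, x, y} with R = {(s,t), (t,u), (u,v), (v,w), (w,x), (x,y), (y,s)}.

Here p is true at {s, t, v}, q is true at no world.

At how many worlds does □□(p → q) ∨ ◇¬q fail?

s: □□(p → q) is T, ◇¬q is T. ✓
t: □□(p → q) is F, ◇¬q is T. ✓
u: □□(p → q) is T, ◇¬q is T. ✓
v: □□(p → q) is T, ◇¬q is T. ✓
w: □□(p → q) is T, ◇¬q is T. ✓
x: □□(p → q) is F, ◇¬q is T. ✓
y: □□(p → q) is F, ◇¬q is T. ✓
Satisfying worlds: {s, t, u, v, w, x, y}.
So □□(p → q) ∨ ◇¬q fails at the other 0 worlds.

0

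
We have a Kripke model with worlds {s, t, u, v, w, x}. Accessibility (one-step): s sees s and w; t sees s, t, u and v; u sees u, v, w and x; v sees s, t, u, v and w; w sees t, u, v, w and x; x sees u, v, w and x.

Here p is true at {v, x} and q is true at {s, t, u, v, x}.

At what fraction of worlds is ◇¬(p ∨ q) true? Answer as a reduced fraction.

5/6

s: successors {s, w}; ¬(p ∨ q) there: s:F, w:T. ✓
t: successors {s, t, u, v}; ¬(p ∨ q) there: s:F, t:F, u:F, v:F. ✗
u: successors {u, v, w, x}; ¬(p ∨ q) there: u:F, v:F, w:T, x:F. ✓
v: successors {s, t, u, v, w}; ¬(p ∨ q) there: s:F, t:F, u:F, v:F, w:T. ✓
w: successors {t, u, v, w, x}; ¬(p ∨ q) there: t:F, u:F, v:F, w:T, x:F. ✓
x: successors {u, v, w, x}; ¬(p ∨ q) there: u:F, v:F, w:T, x:F. ✓
That's 5 of 6 worlds, so 5/6.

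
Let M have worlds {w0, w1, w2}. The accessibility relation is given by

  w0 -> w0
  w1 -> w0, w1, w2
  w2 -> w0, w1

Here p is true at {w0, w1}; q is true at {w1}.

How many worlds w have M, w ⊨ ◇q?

w0: successors {w0}; q there: w0:F. ✗
w1: successors {w0, w1, w2}; q there: w0:F, w1:T, w2:F. ✓
w2: successors {w0, w1}; q there: w0:F, w1:T. ✓
Satisfying worlds: {w1, w2}.

2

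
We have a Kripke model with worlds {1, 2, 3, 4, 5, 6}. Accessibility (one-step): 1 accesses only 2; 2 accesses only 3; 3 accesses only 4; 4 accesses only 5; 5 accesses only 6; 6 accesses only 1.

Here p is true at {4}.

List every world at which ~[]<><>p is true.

1: []<><>p is T. ✗
2: []<><>p is F. ✓
3: []<><>p is F. ✓
4: []<><>p is F. ✓
5: []<><>p is F. ✓
6: []<><>p is F. ✓

{2, 3, 4, 5, 6}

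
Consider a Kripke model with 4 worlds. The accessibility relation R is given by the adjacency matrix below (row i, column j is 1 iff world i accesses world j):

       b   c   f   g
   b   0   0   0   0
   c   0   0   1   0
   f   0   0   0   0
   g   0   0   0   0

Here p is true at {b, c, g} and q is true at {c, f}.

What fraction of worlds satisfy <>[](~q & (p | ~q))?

1/4

b: no successors, so <>[](~q & (p | ~q)) fails. ✗
c: successors {f}; [](~q & (p | ~q)) there: f:T. ✓
f: no successors, so <>[](~q & (p | ~q)) fails. ✗
g: no successors, so <>[](~q & (p | ~q)) fails. ✗
That's 1 of 4 worlds, so 1/4.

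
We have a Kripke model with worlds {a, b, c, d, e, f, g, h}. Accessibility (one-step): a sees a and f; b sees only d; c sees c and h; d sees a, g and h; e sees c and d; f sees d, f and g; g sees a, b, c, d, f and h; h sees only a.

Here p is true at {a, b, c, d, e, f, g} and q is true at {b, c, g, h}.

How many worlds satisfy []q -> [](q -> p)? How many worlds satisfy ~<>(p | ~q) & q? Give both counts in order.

7 and 0

For []q -> [](q -> p):
a: []q is F, [](q -> p) is T. ✓
b: []q is F, [](q -> p) is T. ✓
c: []q is T, [](q -> p) is F. ✗
d: []q is F, [](q -> p) is F. ✓
e: []q is F, [](q -> p) is T. ✓
f: []q is F, [](q -> p) is T. ✓
g: []q is F, [](q -> p) is F. ✓
h: []q is F, [](q -> p) is T. ✓
— 7 worlds.
For ~<>(p | ~q) & q:
a: ~<>(p | ~q) is F, q is F. ✗
b: ~<>(p | ~q) is F, q is T. ✗
c: ~<>(p | ~q) is F, q is T. ✗
d: ~<>(p | ~q) is F, q is F. ✗
e: ~<>(p | ~q) is F, q is F. ✗
f: ~<>(p | ~q) is F, q is F. ✗
g: ~<>(p | ~q) is F, q is T. ✗
h: ~<>(p | ~q) is F, q is T. ✗
— 0 worlds.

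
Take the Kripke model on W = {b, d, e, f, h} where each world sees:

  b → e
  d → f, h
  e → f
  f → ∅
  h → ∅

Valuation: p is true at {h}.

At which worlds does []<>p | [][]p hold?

{d, e, f, h}

b: []<>p is F, [][]p is F. ✗
d: []<>p is F, [][]p is T. ✓
e: []<>p is F, [][]p is T. ✓
f: []<>p is T, [][]p is T. ✓
h: []<>p is T, [][]p is T. ✓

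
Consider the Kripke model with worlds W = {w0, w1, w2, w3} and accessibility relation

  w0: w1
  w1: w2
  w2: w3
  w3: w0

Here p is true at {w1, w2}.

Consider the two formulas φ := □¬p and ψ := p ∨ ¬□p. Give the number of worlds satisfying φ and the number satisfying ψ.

For □¬p:
w0: successors {w1}; ¬p there: w1:F. ✗
w1: successors {w2}; ¬p there: w2:F. ✗
w2: successors {w3}; ¬p there: w3:T. ✓
w3: successors {w0}; ¬p there: w0:T. ✓
— 2 worlds.
For p ∨ ¬□p:
w0: p is F, ¬□p is F. ✗
w1: p is T, ¬□p is F. ✓
w2: p is T, ¬□p is T. ✓
w3: p is F, ¬□p is T. ✓
— 3 worlds.

2 and 3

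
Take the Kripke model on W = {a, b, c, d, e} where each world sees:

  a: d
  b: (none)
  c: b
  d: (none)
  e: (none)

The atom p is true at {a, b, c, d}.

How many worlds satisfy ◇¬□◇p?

0

a: successors {d}; ¬□◇p there: d:F. ✗
b: no successors, so ◇¬□◇p fails. ✗
c: successors {b}; ¬□◇p there: b:F. ✗
d: no successors, so ◇¬□◇p fails. ✗
e: no successors, so ◇¬□◇p fails. ✗
Satisfying worlds: ∅.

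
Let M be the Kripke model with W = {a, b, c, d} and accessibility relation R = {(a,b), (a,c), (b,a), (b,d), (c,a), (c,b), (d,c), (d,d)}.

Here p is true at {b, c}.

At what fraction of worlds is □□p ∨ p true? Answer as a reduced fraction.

1/2

a: □□p is F, p is F. ✗
b: □□p is F, p is T. ✓
c: □□p is F, p is T. ✓
d: □□p is F, p is F. ✗
That's 2 of 4 worlds, so 2/4 = 1/2.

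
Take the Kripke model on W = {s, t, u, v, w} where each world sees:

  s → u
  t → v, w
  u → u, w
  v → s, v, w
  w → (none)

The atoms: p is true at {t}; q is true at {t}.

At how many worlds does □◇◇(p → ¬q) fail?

3

s: successors {u}; ◇◇(p → ¬q) there: u:T. ✓
t: successors {v, w}; ◇◇(p → ¬q) there: v:T, w:F. ✗
u: successors {u, w}; ◇◇(p → ¬q) there: u:T, w:F. ✗
v: successors {s, v, w}; ◇◇(p → ¬q) there: s:T, v:T, w:F. ✗
w: no successors, so □◇◇(p → ¬q) holds vacuously. ✓
Satisfying worlds: {s, w}.
So □◇◇(p → ¬q) fails at the other 3 worlds.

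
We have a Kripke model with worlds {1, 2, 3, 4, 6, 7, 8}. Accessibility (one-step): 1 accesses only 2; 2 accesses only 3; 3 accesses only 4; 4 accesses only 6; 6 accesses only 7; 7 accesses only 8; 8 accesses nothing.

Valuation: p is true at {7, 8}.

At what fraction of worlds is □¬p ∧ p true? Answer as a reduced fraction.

1: □¬p is T, p is F. ✗
2: □¬p is T, p is F. ✗
3: □¬p is T, p is F. ✗
4: □¬p is T, p is F. ✗
6: □¬p is F, p is F. ✗
7: □¬p is F, p is T. ✗
8: □¬p is T, p is T. ✓
That's 1 of 7 worlds, so 1/7.

1/7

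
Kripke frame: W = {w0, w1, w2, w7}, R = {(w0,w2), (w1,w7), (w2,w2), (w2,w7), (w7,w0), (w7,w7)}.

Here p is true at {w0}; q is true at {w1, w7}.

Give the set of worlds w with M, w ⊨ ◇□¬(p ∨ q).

w0: successors {w2}; □¬(p ∨ q) there: w2:F. ✗
w1: successors {w7}; □¬(p ∨ q) there: w7:F. ✗
w2: successors {w2, w7}; □¬(p ∨ q) there: w2:F, w7:F. ✗
w7: successors {w0, w7}; □¬(p ∨ q) there: w0:T, w7:F. ✓

{w7}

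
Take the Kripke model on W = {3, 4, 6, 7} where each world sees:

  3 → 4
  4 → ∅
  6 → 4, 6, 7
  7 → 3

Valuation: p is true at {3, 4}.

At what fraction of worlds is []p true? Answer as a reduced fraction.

3/4

3: successors {4}; p there: 4:T. ✓
4: no successors, so []p holds vacuously. ✓
6: successors {4, 6, 7}; p there: 4:T, 6:F, 7:F. ✗
7: successors {3}; p there: 3:T. ✓
That's 3 of 4 worlds, so 3/4.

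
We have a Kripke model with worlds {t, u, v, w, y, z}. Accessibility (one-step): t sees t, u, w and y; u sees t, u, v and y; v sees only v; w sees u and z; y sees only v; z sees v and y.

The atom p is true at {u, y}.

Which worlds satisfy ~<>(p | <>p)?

t: <>(p | <>p) is T. ✗
u: <>(p | <>p) is T. ✗
v: <>(p | <>p) is F. ✓
w: <>(p | <>p) is T. ✗
y: <>(p | <>p) is F. ✓
z: <>(p | <>p) is T. ✗

{v, y}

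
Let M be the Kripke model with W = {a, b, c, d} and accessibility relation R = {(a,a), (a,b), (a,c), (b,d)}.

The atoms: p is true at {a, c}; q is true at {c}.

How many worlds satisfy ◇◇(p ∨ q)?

a: successors {a, b, c}; ◇(p ∨ q) there: a:T, b:F, c:F. ✓
b: successors {d}; ◇(p ∨ q) there: d:F. ✗
c: no successors, so ◇◇(p ∨ q) fails. ✗
d: no successors, so ◇◇(p ∨ q) fails. ✗
Satisfying worlds: {a}.

1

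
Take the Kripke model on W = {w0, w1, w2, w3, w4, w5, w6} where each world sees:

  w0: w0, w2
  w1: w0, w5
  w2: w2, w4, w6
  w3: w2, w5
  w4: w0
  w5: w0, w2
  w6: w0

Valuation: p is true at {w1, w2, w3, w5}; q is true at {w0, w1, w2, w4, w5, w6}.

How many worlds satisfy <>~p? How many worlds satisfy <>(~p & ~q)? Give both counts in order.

6 and 0

For <>~p:
w0: successors {w0, w2}; ~p there: w0:T, w2:F. ✓
w1: successors {w0, w5}; ~p there: w0:T, w5:F. ✓
w2: successors {w2, w4, w6}; ~p there: w2:F, w4:T, w6:T. ✓
w3: successors {w2, w5}; ~p there: w2:F, w5:F. ✗
w4: successors {w0}; ~p there: w0:T. ✓
w5: successors {w0, w2}; ~p there: w0:T, w2:F. ✓
w6: successors {w0}; ~p there: w0:T. ✓
— 6 worlds.
For <>(~p & ~q):
w0: successors {w0, w2}; ~p & ~q there: w0:F, w2:F. ✗
w1: successors {w0, w5}; ~p & ~q there: w0:F, w5:F. ✗
w2: successors {w2, w4, w6}; ~p & ~q there: w2:F, w4:F, w6:F. ✗
w3: successors {w2, w5}; ~p & ~q there: w2:F, w5:F. ✗
w4: successors {w0}; ~p & ~q there: w0:F. ✗
w5: successors {w0, w2}; ~p & ~q there: w0:F, w2:F. ✗
w6: successors {w0}; ~p & ~q there: w0:F. ✗
— 0 worlds.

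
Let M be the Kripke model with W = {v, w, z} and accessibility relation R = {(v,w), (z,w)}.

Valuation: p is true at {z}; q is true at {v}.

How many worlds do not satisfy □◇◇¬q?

v: successors {w}; ◇◇¬q there: w:F. ✗
w: no successors, so □◇◇¬q holds vacuously. ✓
z: successors {w}; ◇◇¬q there: w:F. ✗
Satisfying worlds: {w}.
So □◇◇¬q fails at the other 2 worlds.

2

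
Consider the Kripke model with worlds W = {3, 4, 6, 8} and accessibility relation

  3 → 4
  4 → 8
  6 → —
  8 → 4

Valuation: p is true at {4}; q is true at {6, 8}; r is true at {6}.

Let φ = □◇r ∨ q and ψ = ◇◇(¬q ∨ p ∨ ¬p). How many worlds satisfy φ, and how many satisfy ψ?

2 and 3

For □◇r ∨ q:
3: □◇r is F, q is F. ✗
4: □◇r is F, q is F. ✗
6: □◇r is T, q is T. ✓
8: □◇r is F, q is T. ✓
— 2 worlds.
For ◇◇(¬q ∨ p ∨ ¬p):
3: successors {4}; ◇(¬q ∨ p ∨ ¬p) there: 4:T. ✓
4: successors {8}; ◇(¬q ∨ p ∨ ¬p) there: 8:T. ✓
6: no successors, so ◇◇(¬q ∨ p ∨ ¬p) fails. ✗
8: successors {4}; ◇(¬q ∨ p ∨ ¬p) there: 4:T. ✓
— 3 worlds.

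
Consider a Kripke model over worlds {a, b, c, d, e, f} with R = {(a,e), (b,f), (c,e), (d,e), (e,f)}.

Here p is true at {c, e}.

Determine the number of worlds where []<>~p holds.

4

a: successors {e}; <>~p there: e:T. ✓
b: successors {f}; <>~p there: f:F. ✗
c: successors {e}; <>~p there: e:T. ✓
d: successors {e}; <>~p there: e:T. ✓
e: successors {f}; <>~p there: f:F. ✗
f: no successors, so []<>~p holds vacuously. ✓
Satisfying worlds: {a, c, d, f}.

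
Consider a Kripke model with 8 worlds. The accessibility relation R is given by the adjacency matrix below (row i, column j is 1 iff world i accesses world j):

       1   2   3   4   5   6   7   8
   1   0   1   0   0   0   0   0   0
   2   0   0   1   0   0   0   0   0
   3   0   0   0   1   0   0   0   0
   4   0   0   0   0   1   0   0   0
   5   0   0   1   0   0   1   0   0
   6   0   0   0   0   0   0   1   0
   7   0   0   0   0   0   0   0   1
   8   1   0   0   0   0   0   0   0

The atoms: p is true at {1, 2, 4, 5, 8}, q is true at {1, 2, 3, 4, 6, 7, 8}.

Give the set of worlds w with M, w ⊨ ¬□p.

1: □p is T. ✗
2: □p is F. ✓
3: □p is T. ✗
4: □p is T. ✗
5: □p is F. ✓
6: □p is F. ✓
7: □p is T. ✗
8: □p is T. ✗

{2, 5, 6}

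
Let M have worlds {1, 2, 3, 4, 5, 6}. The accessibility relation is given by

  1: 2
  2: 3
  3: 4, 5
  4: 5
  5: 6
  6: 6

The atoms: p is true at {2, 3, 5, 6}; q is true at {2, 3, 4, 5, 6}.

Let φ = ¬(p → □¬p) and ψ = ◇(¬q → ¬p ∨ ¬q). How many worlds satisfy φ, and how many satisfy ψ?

For ¬(p → □¬p):
1: p → □¬p is T. ✗
2: p → □¬p is F. ✓
3: p → □¬p is F. ✓
4: p → □¬p is T. ✗
5: p → □¬p is F. ✓
6: p → □¬p is F. ✓
— 4 worlds.
For ◇(¬q → ¬p ∨ ¬q):
1: successors {2}; ¬q → ¬p ∨ ¬q there: 2:T. ✓
2: successors {3}; ¬q → ¬p ∨ ¬q there: 3:T. ✓
3: successors {4, 5}; ¬q → ¬p ∨ ¬q there: 4:T, 5:T. ✓
4: successors {5}; ¬q → ¬p ∨ ¬q there: 5:T. ✓
5: successors {6}; ¬q → ¬p ∨ ¬q there: 6:T. ✓
6: successors {6}; ¬q → ¬p ∨ ¬q there: 6:T. ✓
— 6 worlds.

4 and 6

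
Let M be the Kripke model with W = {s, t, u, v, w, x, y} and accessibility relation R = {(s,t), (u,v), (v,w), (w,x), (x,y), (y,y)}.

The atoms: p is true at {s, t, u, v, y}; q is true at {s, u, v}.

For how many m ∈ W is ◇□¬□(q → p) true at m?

s: successors {t}; □¬□(q → p) there: t:T. ✓
t: no successors, so ◇□¬□(q → p) fails. ✗
u: successors {v}; □¬□(q → p) there: v:F. ✗
v: successors {w}; □¬□(q → p) there: w:F. ✗
w: successors {x}; □¬□(q → p) there: x:F. ✗
x: successors {y}; □¬□(q → p) there: y:F. ✗
y: successors {y}; □¬□(q → p) there: y:F. ✗
Satisfying worlds: {s}.

1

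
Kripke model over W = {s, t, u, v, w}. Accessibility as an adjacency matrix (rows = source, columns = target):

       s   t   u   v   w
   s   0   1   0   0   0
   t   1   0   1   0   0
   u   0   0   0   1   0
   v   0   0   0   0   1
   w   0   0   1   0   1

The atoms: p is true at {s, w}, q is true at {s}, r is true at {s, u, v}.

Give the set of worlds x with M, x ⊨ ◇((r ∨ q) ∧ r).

s: successors {t}; (r ∨ q) ∧ r there: t:F. ✗
t: successors {s, u}; (r ∨ q) ∧ r there: s:T, u:T. ✓
u: successors {v}; (r ∨ q) ∧ r there: v:T. ✓
v: successors {w}; (r ∨ q) ∧ r there: w:F. ✗
w: successors {u, w}; (r ∨ q) ∧ r there: u:T, w:F. ✓

{t, u, w}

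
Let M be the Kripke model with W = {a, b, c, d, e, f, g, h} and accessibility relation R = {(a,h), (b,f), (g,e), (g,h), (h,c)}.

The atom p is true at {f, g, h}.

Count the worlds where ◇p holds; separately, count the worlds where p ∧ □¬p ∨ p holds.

For ◇p:
a: successors {h}; p there: h:T. ✓
b: successors {f}; p there: f:T. ✓
c: no successors, so ◇p fails. ✗
d: no successors, so ◇p fails. ✗
e: no successors, so ◇p fails. ✗
f: no successors, so ◇p fails. ✗
g: successors {e, h}; p there: e:F, h:T. ✓
h: successors {c}; p there: c:F. ✗
— 3 worlds.
For p ∧ □¬p ∨ p:
a: p ∧ □¬p is F, p is F. ✗
b: p ∧ □¬p is F, p is F. ✗
c: p ∧ □¬p is F, p is F. ✗
d: p ∧ □¬p is F, p is F. ✗
e: p ∧ □¬p is F, p is F. ✗
f: p ∧ □¬p is T, p is T. ✓
g: p ∧ □¬p is F, p is T. ✓
h: p ∧ □¬p is T, p is T. ✓
— 3 worlds.

3 and 3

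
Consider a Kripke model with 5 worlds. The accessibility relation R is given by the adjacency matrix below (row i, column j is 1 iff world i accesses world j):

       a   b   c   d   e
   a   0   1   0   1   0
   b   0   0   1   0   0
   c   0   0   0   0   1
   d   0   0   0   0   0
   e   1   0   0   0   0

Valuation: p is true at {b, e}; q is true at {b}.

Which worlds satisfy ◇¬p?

{a, b, e}

a: successors {b, d}; ¬p there: b:F, d:T. ✓
b: successors {c}; ¬p there: c:T. ✓
c: successors {e}; ¬p there: e:F. ✗
d: no successors, so ◇¬p fails. ✗
e: successors {a}; ¬p there: a:T. ✓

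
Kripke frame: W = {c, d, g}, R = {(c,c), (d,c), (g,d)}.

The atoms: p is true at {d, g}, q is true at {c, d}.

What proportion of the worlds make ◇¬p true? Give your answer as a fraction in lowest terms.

c: successors {c}; ¬p there: c:T. ✓
d: successors {c}; ¬p there: c:T. ✓
g: successors {d}; ¬p there: d:F. ✗
That's 2 of 3 worlds, so 2/3.

2/3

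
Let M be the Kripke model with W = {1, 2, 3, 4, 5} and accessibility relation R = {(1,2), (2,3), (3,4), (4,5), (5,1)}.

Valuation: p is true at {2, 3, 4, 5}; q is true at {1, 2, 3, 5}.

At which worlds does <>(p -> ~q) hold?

1: successors {2}; p -> ~q there: 2:F. ✗
2: successors {3}; p -> ~q there: 3:F. ✗
3: successors {4}; p -> ~q there: 4:T. ✓
4: successors {5}; p -> ~q there: 5:F. ✗
5: successors {1}; p -> ~q there: 1:T. ✓

{3, 5}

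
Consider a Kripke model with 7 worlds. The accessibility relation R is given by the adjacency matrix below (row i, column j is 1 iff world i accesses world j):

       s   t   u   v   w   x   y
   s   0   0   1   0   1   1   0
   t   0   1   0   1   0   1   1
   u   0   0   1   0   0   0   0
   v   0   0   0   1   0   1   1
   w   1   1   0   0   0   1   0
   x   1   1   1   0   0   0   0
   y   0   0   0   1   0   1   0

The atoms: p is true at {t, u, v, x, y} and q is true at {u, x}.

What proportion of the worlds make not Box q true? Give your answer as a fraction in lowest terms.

6/7

s: Box q is F. ✓
t: Box q is F. ✓
u: Box q is T. ✗
v: Box q is F. ✓
w: Box q is F. ✓
x: Box q is F. ✓
y: Box q is F. ✓
That's 6 of 7 worlds, so 6/7.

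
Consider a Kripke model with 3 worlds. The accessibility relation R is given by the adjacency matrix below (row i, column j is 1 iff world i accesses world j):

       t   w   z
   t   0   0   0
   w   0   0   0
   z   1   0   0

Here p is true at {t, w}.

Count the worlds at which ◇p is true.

1

t: no successors, so ◇p fails. ✗
w: no successors, so ◇p fails. ✗
z: successors {t}; p there: t:T. ✓
Satisfying worlds: {z}.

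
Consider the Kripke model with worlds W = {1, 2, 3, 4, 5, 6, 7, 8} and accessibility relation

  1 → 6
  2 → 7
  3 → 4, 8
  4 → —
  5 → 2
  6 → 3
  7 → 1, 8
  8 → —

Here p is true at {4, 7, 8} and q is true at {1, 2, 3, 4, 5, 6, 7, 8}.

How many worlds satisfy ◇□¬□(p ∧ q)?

1: successors {6}; □¬□(p ∧ q) there: 6:F. ✗
2: successors {7}; □¬□(p ∧ q) there: 7:F. ✗
3: successors {4, 8}; □¬□(p ∧ q) there: 4:T, 8:T. ✓
4: no successors, so ◇□¬□(p ∧ q) fails. ✗
5: successors {2}; □¬□(p ∧ q) there: 2:T. ✓
6: successors {3}; □¬□(p ∧ q) there: 3:F. ✗
7: successors {1, 8}; □¬□(p ∧ q) there: 1:T, 8:T. ✓
8: no successors, so ◇□¬□(p ∧ q) fails. ✗
Satisfying worlds: {3, 5, 7}.

3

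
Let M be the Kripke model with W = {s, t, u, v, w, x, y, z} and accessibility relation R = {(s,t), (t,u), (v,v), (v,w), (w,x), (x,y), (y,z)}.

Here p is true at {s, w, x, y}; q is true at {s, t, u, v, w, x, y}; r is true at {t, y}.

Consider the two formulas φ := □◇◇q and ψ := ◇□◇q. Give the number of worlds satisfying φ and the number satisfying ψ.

For □◇◇q:
s: successors {t}; ◇◇q there: t:F. ✗
t: successors {u}; ◇◇q there: u:F. ✗
u: no successors, so □◇◇q holds vacuously. ✓
v: successors {v, w}; ◇◇q there: v:T, w:T. ✓
w: successors {x}; ◇◇q there: x:F. ✗
x: successors {y}; ◇◇q there: y:F. ✗
y: successors {z}; ◇◇q there: z:F. ✗
z: no successors, so □◇◇q holds vacuously. ✓
— 3 worlds.
For ◇□◇q:
s: successors {t}; □◇q there: t:F. ✗
t: successors {u}; □◇q there: u:T. ✓
u: no successors, so ◇□◇q fails. ✗
v: successors {v, w}; □◇q there: v:T, w:T. ✓
w: successors {x}; □◇q there: x:F. ✗
x: successors {y}; □◇q there: y:F. ✗
y: successors {z}; □◇q there: z:T. ✓
z: no successors, so ◇□◇q fails. ✗
— 3 worlds.

3 and 3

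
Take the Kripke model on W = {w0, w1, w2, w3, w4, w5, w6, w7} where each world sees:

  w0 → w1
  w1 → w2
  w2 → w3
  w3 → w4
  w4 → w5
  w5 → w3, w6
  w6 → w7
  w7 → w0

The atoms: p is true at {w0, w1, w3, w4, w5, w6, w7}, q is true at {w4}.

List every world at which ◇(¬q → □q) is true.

w0: successors {w1}; ¬q → □q there: w1:F. ✗
w1: successors {w2}; ¬q → □q there: w2:F. ✗
w2: successors {w3}; ¬q → □q there: w3:T. ✓
w3: successors {w4}; ¬q → □q there: w4:T. ✓
w4: successors {w5}; ¬q → □q there: w5:F. ✗
w5: successors {w3, w6}; ¬q → □q there: w3:T, w6:F. ✓
w6: successors {w7}; ¬q → □q there: w7:F. ✗
w7: successors {w0}; ¬q → □q there: w0:F. ✗

{w2, w3, w5}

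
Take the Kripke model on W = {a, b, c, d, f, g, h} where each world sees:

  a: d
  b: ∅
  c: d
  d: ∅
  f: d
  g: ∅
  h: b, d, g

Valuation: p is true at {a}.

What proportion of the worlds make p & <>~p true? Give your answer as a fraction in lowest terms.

1/7

a: p is T, <>~p is T. ✓
b: p is F, <>~p is F. ✗
c: p is F, <>~p is T. ✗
d: p is F, <>~p is F. ✗
f: p is F, <>~p is T. ✗
g: p is F, <>~p is F. ✗
h: p is F, <>~p is T. ✗
That's 1 of 7 worlds, so 1/7.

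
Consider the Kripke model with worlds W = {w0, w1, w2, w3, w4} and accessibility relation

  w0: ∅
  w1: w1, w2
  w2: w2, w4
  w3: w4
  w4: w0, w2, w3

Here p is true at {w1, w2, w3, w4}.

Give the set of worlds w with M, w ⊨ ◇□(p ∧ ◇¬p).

{w4}

w0: no successors, so ◇□(p ∧ ◇¬p) fails. ✗
w1: successors {w1, w2}; □(p ∧ ◇¬p) there: w1:F, w2:F. ✗
w2: successors {w2, w4}; □(p ∧ ◇¬p) there: w2:F, w4:F. ✗
w3: successors {w4}; □(p ∧ ◇¬p) there: w4:F. ✗
w4: successors {w0, w2, w3}; □(p ∧ ◇¬p) there: w0:T, w2:F, w3:T. ✓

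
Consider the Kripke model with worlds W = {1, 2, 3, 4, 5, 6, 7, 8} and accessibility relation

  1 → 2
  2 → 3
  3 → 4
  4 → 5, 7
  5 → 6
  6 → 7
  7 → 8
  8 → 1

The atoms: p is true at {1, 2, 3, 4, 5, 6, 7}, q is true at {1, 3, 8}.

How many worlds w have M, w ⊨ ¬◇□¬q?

3

1: ◇□¬q is F. ✓
2: ◇□¬q is T. ✗
3: ◇□¬q is T. ✗
4: ◇□¬q is T. ✗
5: ◇□¬q is T. ✗
6: ◇□¬q is F. ✓
7: ◇□¬q is F. ✓
8: ◇□¬q is T. ✗
Satisfying worlds: {1, 6, 7}.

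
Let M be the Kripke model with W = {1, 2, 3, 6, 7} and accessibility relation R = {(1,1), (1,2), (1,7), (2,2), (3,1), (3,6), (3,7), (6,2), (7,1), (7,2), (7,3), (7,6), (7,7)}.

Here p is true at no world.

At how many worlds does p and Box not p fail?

5

1: p is F, Box not p is T. ✗
2: p is F, Box not p is T. ✗
3: p is F, Box not p is T. ✗
6: p is F, Box not p is T. ✗
7: p is F, Box not p is T. ✗
Satisfying worlds: ∅.
So p and Box not p fails at the other 5 worlds.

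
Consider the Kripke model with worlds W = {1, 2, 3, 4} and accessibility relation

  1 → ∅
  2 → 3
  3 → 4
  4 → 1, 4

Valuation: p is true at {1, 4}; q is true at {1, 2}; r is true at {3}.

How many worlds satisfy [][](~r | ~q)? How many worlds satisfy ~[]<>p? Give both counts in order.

For [][](~r | ~q):
1: no successors, so [][](~r | ~q) holds vacuously. ✓
2: successors {3}; [](~r | ~q) there: 3:T. ✓
3: successors {4}; [](~r | ~q) there: 4:T. ✓
4: successors {1, 4}; [](~r | ~q) there: 1:T, 4:T. ✓
— 4 worlds.
For ~[]<>p:
1: []<>p is T. ✗
2: []<>p is T. ✗
3: []<>p is T. ✗
4: []<>p is F. ✓
— 1 world.

4 and 1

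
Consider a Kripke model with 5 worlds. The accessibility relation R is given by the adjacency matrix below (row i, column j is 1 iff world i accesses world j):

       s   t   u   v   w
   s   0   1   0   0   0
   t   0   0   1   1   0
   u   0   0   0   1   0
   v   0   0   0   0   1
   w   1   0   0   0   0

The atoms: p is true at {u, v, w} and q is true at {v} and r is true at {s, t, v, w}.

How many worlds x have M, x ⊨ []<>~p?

2

s: successors {t}; <>~p there: t:F. ✗
t: successors {u, v}; <>~p there: u:F, v:F. ✗
u: successors {v}; <>~p there: v:F. ✗
v: successors {w}; <>~p there: w:T. ✓
w: successors {s}; <>~p there: s:T. ✓
Satisfying worlds: {v, w}.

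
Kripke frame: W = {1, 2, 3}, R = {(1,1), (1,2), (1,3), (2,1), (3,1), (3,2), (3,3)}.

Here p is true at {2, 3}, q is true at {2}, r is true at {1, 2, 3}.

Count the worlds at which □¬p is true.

1

1: successors {1, 2, 3}; ¬p there: 1:T, 2:F, 3:F. ✗
2: successors {1}; ¬p there: 1:T. ✓
3: successors {1, 2, 3}; ¬p there: 1:T, 2:F, 3:F. ✗
Satisfying worlds: {2}.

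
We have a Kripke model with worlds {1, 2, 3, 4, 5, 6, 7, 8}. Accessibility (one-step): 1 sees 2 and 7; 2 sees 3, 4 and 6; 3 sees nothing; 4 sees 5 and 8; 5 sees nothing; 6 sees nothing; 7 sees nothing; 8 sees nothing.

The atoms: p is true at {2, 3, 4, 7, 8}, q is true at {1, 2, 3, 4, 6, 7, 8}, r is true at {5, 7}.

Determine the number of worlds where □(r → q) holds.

7

1: successors {2, 7}; r → q there: 2:T, 7:T. ✓
2: successors {3, 4, 6}; r → q there: 3:T, 4:T, 6:T. ✓
3: no successors, so □(r → q) holds vacuously. ✓
4: successors {5, 8}; r → q there: 5:F, 8:T. ✗
5: no successors, so □(r → q) holds vacuously. ✓
6: no successors, so □(r → q) holds vacuously. ✓
7: no successors, so □(r → q) holds vacuously. ✓
8: no successors, so □(r → q) holds vacuously. ✓
Satisfying worlds: {1, 2, 3, 5, 6, 7, 8}.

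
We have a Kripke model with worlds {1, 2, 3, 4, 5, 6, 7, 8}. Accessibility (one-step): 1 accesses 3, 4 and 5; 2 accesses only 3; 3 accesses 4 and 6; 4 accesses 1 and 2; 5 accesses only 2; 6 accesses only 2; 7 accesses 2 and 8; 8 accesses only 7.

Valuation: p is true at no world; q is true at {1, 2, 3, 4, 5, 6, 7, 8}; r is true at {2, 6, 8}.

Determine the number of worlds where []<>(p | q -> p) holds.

0

1: successors {3, 4, 5}; <>(p | q -> p) there: 3:F, 4:F, 5:F. ✗
2: successors {3}; <>(p | q -> p) there: 3:F. ✗
3: successors {4, 6}; <>(p | q -> p) there: 4:F, 6:F. ✗
4: successors {1, 2}; <>(p | q -> p) there: 1:F, 2:F. ✗
5: successors {2}; <>(p | q -> p) there: 2:F. ✗
6: successors {2}; <>(p | q -> p) there: 2:F. ✗
7: successors {2, 8}; <>(p | q -> p) there: 2:F, 8:F. ✗
8: successors {7}; <>(p | q -> p) there: 7:F. ✗
Satisfying worlds: ∅.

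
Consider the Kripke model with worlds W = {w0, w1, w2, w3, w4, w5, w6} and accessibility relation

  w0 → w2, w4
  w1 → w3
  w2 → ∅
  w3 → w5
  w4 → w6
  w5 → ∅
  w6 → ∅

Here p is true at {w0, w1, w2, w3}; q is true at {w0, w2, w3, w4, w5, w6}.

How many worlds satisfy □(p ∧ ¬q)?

3

w0: successors {w2, w4}; p ∧ ¬q there: w2:F, w4:F. ✗
w1: successors {w3}; p ∧ ¬q there: w3:F. ✗
w2: no successors, so □(p ∧ ¬q) holds vacuously. ✓
w3: successors {w5}; p ∧ ¬q there: w5:F. ✗
w4: successors {w6}; p ∧ ¬q there: w6:F. ✗
w5: no successors, so □(p ∧ ¬q) holds vacuously. ✓
w6: no successors, so □(p ∧ ¬q) holds vacuously. ✓
Satisfying worlds: {w2, w5, w6}.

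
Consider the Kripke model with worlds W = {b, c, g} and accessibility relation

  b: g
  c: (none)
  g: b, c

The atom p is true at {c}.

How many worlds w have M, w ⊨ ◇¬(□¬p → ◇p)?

1

b: successors {g}; ¬(□¬p → ◇p) there: g:F. ✗
c: no successors, so ◇¬(□¬p → ◇p) fails. ✗
g: successors {b, c}; ¬(□¬p → ◇p) there: b:T, c:T. ✓
Satisfying worlds: {g}.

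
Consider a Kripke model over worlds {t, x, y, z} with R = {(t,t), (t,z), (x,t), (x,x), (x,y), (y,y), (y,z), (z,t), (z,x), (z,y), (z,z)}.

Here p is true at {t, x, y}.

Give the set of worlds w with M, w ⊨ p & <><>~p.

t: p is T, <><>~p is T. ✓
x: p is T, <><>~p is T. ✓
y: p is T, <><>~p is T. ✓
z: p is F, <><>~p is T. ✗

{t, x, y}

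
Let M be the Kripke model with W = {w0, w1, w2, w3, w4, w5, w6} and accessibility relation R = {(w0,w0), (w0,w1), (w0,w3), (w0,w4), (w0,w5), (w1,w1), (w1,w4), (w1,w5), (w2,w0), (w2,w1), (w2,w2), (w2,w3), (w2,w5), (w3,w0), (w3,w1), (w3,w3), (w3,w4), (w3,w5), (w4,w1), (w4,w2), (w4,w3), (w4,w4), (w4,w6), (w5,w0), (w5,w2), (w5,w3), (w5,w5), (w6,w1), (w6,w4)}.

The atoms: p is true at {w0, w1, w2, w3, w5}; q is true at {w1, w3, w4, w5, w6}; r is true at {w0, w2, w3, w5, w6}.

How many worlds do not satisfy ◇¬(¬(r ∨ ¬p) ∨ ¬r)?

1

w0: successors {w0, w1, w3, w4, w5}; ¬(¬(r ∨ ¬p) ∨ ¬r) there: w0:T, w1:F, w3:T, w4:F, w5:T. ✓
w1: successors {w1, w4, w5}; ¬(¬(r ∨ ¬p) ∨ ¬r) there: w1:F, w4:F, w5:T. ✓
w2: successors {w0, w1, w2, w3, w5}; ¬(¬(r ∨ ¬p) ∨ ¬r) there: w0:T, w1:F, w2:T, w3:T, w5:T. ✓
w3: successors {w0, w1, w3, w4, w5}; ¬(¬(r ∨ ¬p) ∨ ¬r) there: w0:T, w1:F, w3:T, w4:F, w5:T. ✓
w4: successors {w1, w2, w3, w4, w6}; ¬(¬(r ∨ ¬p) ∨ ¬r) there: w1:F, w2:T, w3:T, w4:F, w6:T. ✓
w5: successors {w0, w2, w3, w5}; ¬(¬(r ∨ ¬p) ∨ ¬r) there: w0:T, w2:T, w3:T, w5:T. ✓
w6: successors {w1, w4}; ¬(¬(r ∨ ¬p) ∨ ¬r) there: w1:F, w4:F. ✗
Satisfying worlds: {w0, w1, w2, w3, w4, w5}.
So ◇¬(¬(r ∨ ¬p) ∨ ¬r) fails at the other 1 world.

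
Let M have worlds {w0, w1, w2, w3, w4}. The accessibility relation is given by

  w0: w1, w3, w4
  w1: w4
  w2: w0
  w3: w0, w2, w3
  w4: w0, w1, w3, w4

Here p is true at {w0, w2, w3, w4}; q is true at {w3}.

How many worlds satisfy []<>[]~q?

w0: successors {w1, w3, w4}; <>[]~q there: w1:F, w3:T, w4:T. ✗
w1: successors {w4}; <>[]~q there: w4:T. ✓
w2: successors {w0}; <>[]~q there: w0:T. ✓
w3: successors {w0, w2, w3}; <>[]~q there: w0:T, w2:F, w3:T. ✗
w4: successors {w0, w1, w3, w4}; <>[]~q there: w0:T, w1:F, w3:T, w4:T. ✗
Satisfying worlds: {w1, w2}.

2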